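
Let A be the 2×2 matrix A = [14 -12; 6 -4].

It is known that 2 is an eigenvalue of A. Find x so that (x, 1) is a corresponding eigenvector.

We need (A - 2I)v = 0.
A - 2I = [[12, -12], [6, -6]].
Row 1: (12)·x + (-12)·1 = 0
Row 2: (6)·x + (-6)·1 = 0
Solving gives x = 1.
Check: A·(1, 1) = (2, 2) = 2·(1, 1).

1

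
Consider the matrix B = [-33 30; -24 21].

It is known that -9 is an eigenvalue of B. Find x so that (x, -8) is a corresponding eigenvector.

We need (B + 9I)v = 0.
B + 9I = [[-24, 30], [-24, 30]].
Row 1: (-24)·x + (30)·-8 = 0
Row 2: (-24)·x + (30)·-8 = 0
Solving gives x = -10.
Check: B·(-10, -8) = (90, 72) = -9·(-10, -8).

-10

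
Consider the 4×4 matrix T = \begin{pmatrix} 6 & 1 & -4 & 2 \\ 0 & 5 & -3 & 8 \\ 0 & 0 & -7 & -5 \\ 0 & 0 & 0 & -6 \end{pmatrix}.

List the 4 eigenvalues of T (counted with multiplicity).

T is upper triangular, so its eigenvalues are the diagonal entries.
Diagonal: 6, 5, -7, -6.

-7, -6, 5, 6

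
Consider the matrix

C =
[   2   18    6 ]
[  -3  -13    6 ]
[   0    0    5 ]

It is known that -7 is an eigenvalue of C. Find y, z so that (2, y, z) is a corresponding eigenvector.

We need (C + 7I)v = 0.
C + 7I = [[9, 18, 6], [-3, -6, 6], [0, 0, 12]].
Row 1: (9)·2 + (18)·y + (6)·z = 0
Row 2: (-3)·2 + (-6)·y + (6)·z = 0
Row 3: (0)·2 + (0)·y + (12)·z = 0
Solving gives y = -1, z = 0.
Check: C·(2, -1, 0) = (-14, 7, 0) = -7·(2, -1, 0).

-1, 0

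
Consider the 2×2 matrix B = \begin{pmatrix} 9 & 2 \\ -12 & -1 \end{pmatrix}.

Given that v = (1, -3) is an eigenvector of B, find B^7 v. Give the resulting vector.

(2187, -6561)

First find the eigenvalue: Bv = (3, -9) = 3·(1, -3), so λ = 3.
Then B^7 v = λ^7·v = 3^7·(1, -3) = 2187·(1, -3) = (2187, -6561).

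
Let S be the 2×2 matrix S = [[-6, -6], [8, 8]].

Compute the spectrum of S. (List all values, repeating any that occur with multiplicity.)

det(S - tI) = (-6 - t)(8 - t) - (-6)·(8) = t^2 - 2t.
This factors as t·(t - 2) = 0.
Eigenvalues: 0, 2.

0, 2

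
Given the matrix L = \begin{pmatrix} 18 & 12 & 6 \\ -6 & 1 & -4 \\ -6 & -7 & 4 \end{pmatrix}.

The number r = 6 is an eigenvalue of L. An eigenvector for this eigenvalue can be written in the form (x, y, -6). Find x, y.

We need (L - 6I)v = 0.
L - 6I = [[12, 12, 6], [-6, -5, -4], [-6, -7, -2]].
Row 1: (12)·x + (12)·y + (6)·-6 = 0
Row 2: (-6)·x + (-5)·y + (-4)·-6 = 0
Row 3: (-6)·x + (-7)·y + (-2)·-6 = 0
Solving gives x = 9, y = -6.
Check: L·(9, -6, -6) = (54, -36, -36) = 6·(9, -6, -6).

9, -6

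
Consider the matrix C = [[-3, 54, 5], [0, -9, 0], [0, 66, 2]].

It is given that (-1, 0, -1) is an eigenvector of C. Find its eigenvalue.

2

Compute Cv: C·(-1, 0, -1) = (-2, 0, -2).
Since Cv = λv, compare component 1: -2 = λ·-1, so λ = 2.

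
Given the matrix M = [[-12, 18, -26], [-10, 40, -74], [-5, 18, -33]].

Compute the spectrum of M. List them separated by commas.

-7, -2, 4

The characteristic polynomial is p(r) = det(rI - M).
Expanding along the first row, p(r) = r^3 + 5r^2 - 22r - 56.
Rational-root test: r = -2 gives p(-2) = 0.
Dividing by (r + 2) leaves r^2 + 3r - 28.
The quadratic factors as (r + 7)·(r - 4).
Eigenvalues: -7, -2, 4.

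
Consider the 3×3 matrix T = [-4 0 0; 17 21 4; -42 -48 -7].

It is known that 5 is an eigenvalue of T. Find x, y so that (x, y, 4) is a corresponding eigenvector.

0, -1

We need (T - 5I)v = 0.
T - 5I = [[-9, 0, 0], [17, 16, 4], [-42, -48, -12]].
Row 1: (-9)·x + (0)·y + (0)·4 = 0
Row 2: (17)·x + (16)·y + (4)·4 = 0
Row 3: (-42)·x + (-48)·y + (-12)·4 = 0
Solving gives x = 0, y = -1.
Check: T·(0, -1, 4) = (0, -5, 20) = 5·(0, -1, 4).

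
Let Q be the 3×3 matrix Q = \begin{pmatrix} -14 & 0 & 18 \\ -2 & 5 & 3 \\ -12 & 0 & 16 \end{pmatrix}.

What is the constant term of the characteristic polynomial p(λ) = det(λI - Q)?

40

p(0) = det(0·I − Q) = det(−Q) = (−1)^3·det(Q).
det(Q) = -40, so p(0) = 40.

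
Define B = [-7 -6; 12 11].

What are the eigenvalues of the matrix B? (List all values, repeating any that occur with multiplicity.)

-1, 5

det(B - lambda·I) = (-7 - lambda)(11 - lambda) - (-6)·(12) = lambda^2 - 4·lambda - 5.
This factors as (lambda + 1)·(lambda - 5) = 0.
Eigenvalues: -1, 5.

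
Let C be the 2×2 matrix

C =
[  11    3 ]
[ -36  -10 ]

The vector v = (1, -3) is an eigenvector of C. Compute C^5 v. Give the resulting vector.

First find the eigenvalue: Cv = (2, -6) = 2·(1, -3), so λ = 2.
Then C^5 v = λ^5·v = 2^5·(1, -3) = 32·(1, -3) = (32, -96).

(32, -96)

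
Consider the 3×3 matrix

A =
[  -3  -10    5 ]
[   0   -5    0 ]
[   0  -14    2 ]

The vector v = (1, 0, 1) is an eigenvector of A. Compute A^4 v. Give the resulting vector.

(16, 0, 16)

First find the eigenvalue: Av = (2, 0, 2) = 2·(1, 0, 1), so λ = 2.
Then A^4 v = λ^4·v = 2^4·(1, 0, 1) = 16·(1, 0, 1) = (16, 0, 16).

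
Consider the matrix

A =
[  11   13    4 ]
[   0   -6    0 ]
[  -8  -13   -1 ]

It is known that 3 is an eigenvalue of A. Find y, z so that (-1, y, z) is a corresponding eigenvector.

We need (A - 3I)v = 0.
A - 3I = [[8, 13, 4], [0, -9, 0], [-8, -13, -4]].
Row 1: (8)·-1 + (13)·y + (4)·z = 0
Row 2: (0)·-1 + (-9)·y + (0)·z = 0
Row 3: (-8)·-1 + (-13)·y + (-4)·z = 0
Solving gives y = 0, z = 2.
Check: A·(-1, 0, 2) = (-3, 0, 6) = 3·(-1, 0, 2).

0, 2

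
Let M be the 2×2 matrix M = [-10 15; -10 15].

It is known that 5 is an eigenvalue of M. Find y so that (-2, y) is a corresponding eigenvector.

-2

We need (M - 5I)v = 0.
M - 5I = [[-15, 15], [-10, 10]].
Row 1: (-15)·-2 + (15)·y = 0
Row 2: (-10)·-2 + (10)·y = 0
Solving gives y = -2.
Check: M·(-2, -2) = (-10, -10) = 5·(-2, -2).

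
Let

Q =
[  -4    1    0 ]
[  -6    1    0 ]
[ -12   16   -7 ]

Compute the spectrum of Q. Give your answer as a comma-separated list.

Set up det(λI - Q) = 0.
Expanding along the first row, p(λ) = λ^3 + 10λ^2 + 23λ + 14.
Since p(-2) = 0, λ = -2 is a root.
Dividing by (λ + 2) leaves λ^2 + 8λ + 7.
The quadratic factors as (λ + 7)·(λ + 1).
Eigenvalues: -7, -2, -1.

-7, -2, -1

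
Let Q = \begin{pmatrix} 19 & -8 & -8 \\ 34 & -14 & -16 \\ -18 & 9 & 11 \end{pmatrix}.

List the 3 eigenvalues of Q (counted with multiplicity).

2, 3, 11

The characteristic polynomial is p(μ) = det(μI - Q).
Cofactor expansion gives p(μ) = μ^3 - 16μ^2 + 61μ - 66.
Since p(2) = 0, μ = 2 is a root.
Factor out (μ - 2): p(μ) = (μ - 2)·(μ^2 - 14μ + 33).
The quadratic factors as (μ - 3)·(μ - 11).
Eigenvalues: 2, 3, 11.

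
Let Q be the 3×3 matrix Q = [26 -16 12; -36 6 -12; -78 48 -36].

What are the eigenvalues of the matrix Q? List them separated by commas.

Compute the characteristic polynomial p(lambda) = det(lambda·I - Q).
Expanding along the first row, p(lambda) = lambda^3 + 4·lambda^2 - 60·lambda.
Rational-root test: lambda = 0 gives p(0) = 0.
Dividing by lambda leaves lambda^2 + 4·lambda - 60.
The quadratic factors as (lambda + 10)·(lambda - 6).
Eigenvalues: -10, 0, 6.

-10, 0, 6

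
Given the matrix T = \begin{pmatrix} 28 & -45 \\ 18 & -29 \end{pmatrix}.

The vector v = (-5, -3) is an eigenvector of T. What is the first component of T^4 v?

First find the eigenvalue: Tv = (-5, -3) = 1·(-5, -3), so λ = 1.
Then T^4 v = λ^4·v = 1^4·(-5, -3) = 1·(-5, -3) = (-5, -3).

-5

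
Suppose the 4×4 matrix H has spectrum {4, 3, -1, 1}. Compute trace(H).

trace(H) is the sum of the eigenvalues: (4) + (3) + (-1) + (1) = 7.

7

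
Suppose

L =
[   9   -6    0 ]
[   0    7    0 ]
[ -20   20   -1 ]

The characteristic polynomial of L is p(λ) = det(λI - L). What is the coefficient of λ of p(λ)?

p(λ) = λ^3 - 15λ^2 + 47λ + 63.
The coefficient of λ is 47.

47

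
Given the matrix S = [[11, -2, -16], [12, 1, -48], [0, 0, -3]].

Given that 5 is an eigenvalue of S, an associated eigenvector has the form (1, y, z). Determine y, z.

3, 0

We need (S - 5I)v = 0.
S - 5I = [[6, -2, -16], [12, -4, -48], [0, 0, -8]].
Row 1: (6)·1 + (-2)·y + (-16)·z = 0
Row 2: (12)·1 + (-4)·y + (-48)·z = 0
Row 3: (0)·1 + (0)·y + (-8)·z = 0
Solving gives y = 3, z = 0.
Check: S·(1, 3, 0) = (5, 15, 0) = 5·(1, 3, 0).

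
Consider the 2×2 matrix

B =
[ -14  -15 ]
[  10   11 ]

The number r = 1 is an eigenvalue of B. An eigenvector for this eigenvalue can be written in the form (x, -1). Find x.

We need (B - 1I)v = 0.
B - 1I = [[-15, -15], [10, 10]].
Row 1: (-15)·x + (-15)·-1 = 0
Row 2: (10)·x + (10)·-1 = 0
Solving gives x = 1.
Check: B·(1, -1) = (1, -1) = 1·(1, -1).

1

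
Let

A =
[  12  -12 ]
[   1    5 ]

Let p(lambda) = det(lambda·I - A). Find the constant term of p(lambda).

72

p(lambda) = lambda^2 - 17·lambda + 72.
The constant term is 72.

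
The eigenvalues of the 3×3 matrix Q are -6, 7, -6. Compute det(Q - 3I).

324

If Q has eigenvalues -6, 7, -6, then Q - 3I has eigenvalues -9, 4, -9.
det(Q - 3I) = (-9) · (4) · (-9) = 324.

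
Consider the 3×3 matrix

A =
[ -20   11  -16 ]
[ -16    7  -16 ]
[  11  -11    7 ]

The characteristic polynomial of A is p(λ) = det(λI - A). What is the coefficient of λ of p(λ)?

-55

p(λ) = λ^3 + 6λ^2 - 55λ - 252.
The coefficient of λ is -55.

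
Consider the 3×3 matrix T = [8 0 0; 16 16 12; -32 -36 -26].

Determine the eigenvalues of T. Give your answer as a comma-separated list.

-8, -2, 8

Set up det(λI - T) = 0.
Expanding the 3×3 determinant: p(λ) = λ^3 + 2λ^2 - 64λ - 128.
Rational-root test: λ = -8 gives p(-8) = 0.
Factor out (λ + 8): p(λ) = (λ + 8)·(λ^2 - 6λ - 16).
The quadratic factors as (λ + 2)·(λ - 8).
Eigenvalues: -8, -2, 8.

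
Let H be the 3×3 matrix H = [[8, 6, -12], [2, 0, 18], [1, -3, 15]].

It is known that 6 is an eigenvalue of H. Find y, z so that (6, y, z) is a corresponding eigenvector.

We need (H - 6I)v = 0.
H - 6I = [[2, 6, -12], [2, -6, 18], [1, -3, 9]].
Row 1: (2)·6 + (6)·y + (-12)·z = 0
Row 2: (2)·6 + (-6)·y + (18)·z = 0
Row 3: (1)·6 + (-3)·y + (9)·z = 0
Solving gives y = -10, z = -4.
Check: H·(6, -10, -4) = (36, -60, -24) = 6·(6, -10, -4).

-10, -4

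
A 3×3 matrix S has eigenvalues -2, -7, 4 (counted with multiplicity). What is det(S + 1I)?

If S has eigenvalues -2, -7, 4, then S + 1I has eigenvalues -1, -6, 5.
det(S + 1I) = (-1) · (-6) · (5) = 30.

30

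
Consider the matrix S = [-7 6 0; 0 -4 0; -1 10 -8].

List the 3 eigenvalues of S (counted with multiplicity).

-8, -7, -4

The characteristic polynomial is p(λ) = det(λI - S).
Expanding the 3×3 determinant: p(λ) = λ^3 + 19λ^2 + 116λ + 224.
Since p(-4) = 0, λ = -4 is a root.
Factor out (λ + 4): p(λ) = (λ + 4)·(λ^2 + 15λ + 56).
The quadratic factors as (λ + 8)·(λ + 7).
Eigenvalues: -8, -7, -4.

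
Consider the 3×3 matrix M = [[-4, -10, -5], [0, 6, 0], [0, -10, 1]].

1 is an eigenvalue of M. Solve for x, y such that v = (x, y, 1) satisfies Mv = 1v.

-1, 0

We need (M - 1I)v = 0.
M - 1I = [[-5, -10, -5], [0, 5, 0], [0, -10, 0]].
Row 1: (-5)·x + (-10)·y + (-5)·1 = 0
Row 2: (0)·x + (5)·y + (0)·1 = 0
Row 3: (0)·x + (-10)·y + (0)·1 = 0
Solving gives x = -1, y = 0.
Check: M·(-1, 0, 1) = (-1, 0, 1) = 1·(-1, 0, 1).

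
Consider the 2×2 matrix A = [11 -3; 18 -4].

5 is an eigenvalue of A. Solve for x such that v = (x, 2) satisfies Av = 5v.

We need (A - 5I)v = 0.
A - 5I = [[6, -3], [18, -9]].
Row 1: (6)·x + (-3)·2 = 0
Row 2: (18)·x + (-9)·2 = 0
Solving gives x = 1.
Check: A·(1, 2) = (5, 10) = 5·(1, 2).

1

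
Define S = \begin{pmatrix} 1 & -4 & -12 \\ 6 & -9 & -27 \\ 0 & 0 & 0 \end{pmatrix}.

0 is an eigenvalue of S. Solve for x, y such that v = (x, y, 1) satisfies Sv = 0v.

0, -3

We need (S)v = 0.
S = [[1, -4, -12], [6, -9, -27], [0, 0, 0]].
Row 1: (1)·x + (-4)·y + (-12)·1 = 0
Row 2: (6)·x + (-9)·y + (-27)·1 = 0
Row 3: (0)·x + (0)·y + (0)·1 = 0
Solving gives x = 0, y = -3.
Check: S·(0, -3, 1) = (0, 0, 0) = 0·(0, -3, 1).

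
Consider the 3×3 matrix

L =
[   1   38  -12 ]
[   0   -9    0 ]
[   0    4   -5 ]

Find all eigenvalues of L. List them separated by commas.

Compute the characteristic polynomial p(λ) = det(λI - L).
Cofactor expansion gives p(λ) = λ^3 + 13λ^2 + 31λ - 45.
Since p(-5) = 0, λ = -5 is a root.
Factor out (λ + 5): p(λ) = (λ + 5)·(λ^2 + 8λ - 9).
The quadratic factors as (λ + 9)·(λ - 1).
Eigenvalues: -9, -5, 1.

-9, -5, 1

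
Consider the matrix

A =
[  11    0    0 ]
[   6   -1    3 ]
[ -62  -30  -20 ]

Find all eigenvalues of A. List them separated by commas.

-11, -10, 11

Compute the characteristic polynomial p(s) = det(sI - A).
Cofactor expansion gives p(s) = s^3 + 10s^2 - 121s - 1210.
Rational-root test: s = -10 gives p(-10) = 0.
Factor out (s + 10): p(s) = (s + 10)·(s^2 - 121).
The quadratic factors as (s + 11)·(s - 11).
Eigenvalues: -11, -10, 11.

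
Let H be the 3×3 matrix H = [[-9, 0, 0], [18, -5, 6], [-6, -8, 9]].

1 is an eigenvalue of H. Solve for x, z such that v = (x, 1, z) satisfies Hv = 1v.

0, 1

We need (H - 1I)v = 0.
H - 1I = [[-10, 0, 0], [18, -6, 6], [-6, -8, 8]].
Row 1: (-10)·x + (0)·1 + (0)·z = 0
Row 2: (18)·x + (-6)·1 + (6)·z = 0
Row 3: (-6)·x + (-8)·1 + (8)·z = 0
Solving gives x = 0, z = 1.
Check: H·(0, 1, 1) = (0, 1, 1) = 1·(0, 1, 1).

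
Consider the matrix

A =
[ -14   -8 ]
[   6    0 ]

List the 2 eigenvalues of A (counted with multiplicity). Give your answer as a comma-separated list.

-8, -6

det(A - lambda·I) = (-14 - lambda)(0 - lambda) - (-8)·(6) = lambda^2 + 14·lambda + 48.
This factors as (lambda + 8)·(lambda + 6) = 0.
Eigenvalues: -8, -6.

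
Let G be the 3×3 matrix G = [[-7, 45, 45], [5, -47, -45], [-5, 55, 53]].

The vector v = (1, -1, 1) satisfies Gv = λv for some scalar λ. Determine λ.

Compute Gv: G·(1, -1, 1) = (-7, 7, -7).
Since Gv = λv, compare component 1: -7 = λ·1, so λ = -7.

-7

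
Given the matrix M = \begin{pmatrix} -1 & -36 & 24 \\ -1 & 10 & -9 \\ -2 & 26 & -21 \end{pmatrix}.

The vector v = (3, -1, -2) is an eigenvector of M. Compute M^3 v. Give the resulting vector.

First find the eigenvalue: Mv = (-15, 5, 10) = -5·(3, -1, -2), so λ = -5.
Then M^3 v = λ^3·v = (-5)^3·(3, -1, -2) = -125·(3, -1, -2) = (-375, 125, 250).

(-375, 125, 250)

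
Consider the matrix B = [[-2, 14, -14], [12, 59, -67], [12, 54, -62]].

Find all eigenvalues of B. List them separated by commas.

-8, -2, 5

The characteristic polynomial is p(t) = det(tI - B).
Expanding along the first row, p(t) = t^3 + 5t^2 - 34t - 80.
Since p(5) = 0, t = 5 is a root.
Dividing by (t - 5) leaves t^2 + 10t + 16.
The quadratic factors as (t + 8)·(t + 2).
Eigenvalues: -8, -2, 5.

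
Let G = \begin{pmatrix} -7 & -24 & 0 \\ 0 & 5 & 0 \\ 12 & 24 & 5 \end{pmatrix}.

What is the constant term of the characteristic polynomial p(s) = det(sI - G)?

175

p(0) = det(0·I − G) = det(−G) = (−1)^3·det(G).
det(G) = -175, so p(0) = 175.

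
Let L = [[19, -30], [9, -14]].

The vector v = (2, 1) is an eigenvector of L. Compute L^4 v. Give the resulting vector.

(512, 256)

First find the eigenvalue: Lv = (8, 4) = 4·(2, 1), so λ = 4.
Then L^4 v = λ^4·v = 4^4·(2, 1) = 256·(2, 1) = (512, 256).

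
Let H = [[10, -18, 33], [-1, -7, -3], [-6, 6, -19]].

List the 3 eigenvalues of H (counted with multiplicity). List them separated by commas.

-8, -7, -1

Compute the characteristic polynomial p(λ) = det(λI - H).
Expanding the 3×3 determinant: p(λ) = λ^3 + 16λ^2 + 71λ + 56.
Since p(-1) = 0, λ = -1 is a root.
Dividing by (λ + 1) leaves λ^2 + 15λ + 56.
The quadratic factors as (λ + 8)·(λ + 7).
Eigenvalues: -8, -7, -1.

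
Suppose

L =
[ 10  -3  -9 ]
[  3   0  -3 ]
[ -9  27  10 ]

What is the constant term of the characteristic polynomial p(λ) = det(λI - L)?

p(0) = det(0·I − L) = det(−L) = (−1)^3·det(L).
det(L) = 90, so p(0) = -90.

-90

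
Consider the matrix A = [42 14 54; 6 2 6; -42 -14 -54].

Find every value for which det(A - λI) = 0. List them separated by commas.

Compute the characteristic polynomial p(lambda) = det(lambda·I - A).
Cofactor expansion gives p(lambda) = lambda^3 + 10·lambda^2 - 24·lambda.
Rational-root test: lambda = 0 gives p(0) = 0.
Dividing by lambda leaves lambda^2 + 10·lambda - 24.
The quadratic factors as (lambda + 12)·(lambda - 2).
Eigenvalues: -12, 0, 2.

-12, 0, 2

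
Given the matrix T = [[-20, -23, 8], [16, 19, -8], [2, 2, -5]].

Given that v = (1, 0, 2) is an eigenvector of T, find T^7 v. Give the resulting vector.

(-16384, 0, -32768)

First find the eigenvalue: Tv = (-4, 0, -8) = -4·(1, 0, 2), so λ = -4.
Then T^7 v = λ^7·v = (-4)^7·(1, 0, 2) = -16384·(1, 0, 2) = (-16384, 0, -32768).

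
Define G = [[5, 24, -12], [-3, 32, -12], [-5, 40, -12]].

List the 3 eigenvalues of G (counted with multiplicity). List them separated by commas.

8, 8, 9

Compute the characteristic polynomial p(t) = det(tI - G).
Expanding along the first row, p(t) = t^3 - 25t^2 + 208t - 576.
Rational-root test: t = 8 gives p(8) = 0.
Factor out (t - 8): p(t) = (t - 8)·(t^2 - 17t + 72).
The quadratic factors as (t - 8)·(t - 9).
Eigenvalues: 8, 8, 9.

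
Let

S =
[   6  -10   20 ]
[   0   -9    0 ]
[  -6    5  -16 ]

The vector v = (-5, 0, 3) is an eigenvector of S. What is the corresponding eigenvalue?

Compute Sv: S·(-5, 0, 3) = (30, 0, -18).
Since Sv = λv, compare component 1: 30 = λ·-5, so λ = -6.

-6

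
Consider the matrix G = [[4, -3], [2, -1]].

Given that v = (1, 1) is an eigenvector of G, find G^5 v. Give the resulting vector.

(1, 1)

First find the eigenvalue: Gv = (1, 1) = 1·(1, 1), so λ = 1.
Then G^5 v = λ^5·v = 1^5·(1, 1) = 1·(1, 1) = (1, 1).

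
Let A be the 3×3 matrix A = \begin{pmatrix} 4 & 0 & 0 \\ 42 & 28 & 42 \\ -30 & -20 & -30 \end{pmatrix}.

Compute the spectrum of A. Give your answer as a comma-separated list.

Set up det(λI - A) = 0.
Expanding the 3×3 determinant: p(λ) = λ^3 - 2λ^2 - 8λ.
Since p(0) = 0, λ = 0 is a root.
Factor out λ: p(λ) = λ·(λ^2 - 2λ - 8).
The quadratic factors as (λ + 2)·(λ - 4).
Eigenvalues: -2, 0, 4.

-2, 0, 4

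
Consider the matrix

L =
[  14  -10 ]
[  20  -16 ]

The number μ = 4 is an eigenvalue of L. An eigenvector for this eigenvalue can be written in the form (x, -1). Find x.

-1

We need (L - 4I)v = 0.
L - 4I = [[10, -10], [20, -20]].
Row 1: (10)·x + (-10)·-1 = 0
Row 2: (20)·x + (-20)·-1 = 0
Solving gives x = -1.
Check: L·(-1, -1) = (-4, -4) = 4·(-1, -1).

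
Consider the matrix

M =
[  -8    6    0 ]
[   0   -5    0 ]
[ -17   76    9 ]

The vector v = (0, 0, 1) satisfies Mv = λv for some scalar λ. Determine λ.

Compute Mv: M·(0, 0, 1) = (0, 0, 9).
Since Mv = λv, compare component 3: 9 = λ·1, so λ = 9.

9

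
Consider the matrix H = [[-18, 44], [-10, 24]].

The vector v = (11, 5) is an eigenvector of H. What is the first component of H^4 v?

176

First find the eigenvalue: Hv = (22, 10) = 2·(11, 5), so λ = 2.
Then H^4 v = λ^4·v = 2^4·(11, 5) = 16·(11, 5) = (176, 80).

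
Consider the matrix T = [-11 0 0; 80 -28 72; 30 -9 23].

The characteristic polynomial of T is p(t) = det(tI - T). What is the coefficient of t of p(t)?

p(t) = t^3 + 16t^2 + 59t + 44.
The coefficient of t is 59.

59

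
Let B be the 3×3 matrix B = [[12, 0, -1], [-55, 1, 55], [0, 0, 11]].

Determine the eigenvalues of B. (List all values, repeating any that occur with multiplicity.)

The characteristic polynomial is p(λ) = det(λI - B).
Expanding the 3×3 determinant: p(λ) = λ^3 - 24λ^2 + 155λ - 132.
Try λ = 11: p(11) = 0, so 11 is a root.
Dividing by (λ - 11) leaves λ^2 - 13λ + 12.
The quadratic factors as (λ - 1)·(λ - 12).
Eigenvalues: 1, 11, 12.

1, 11, 12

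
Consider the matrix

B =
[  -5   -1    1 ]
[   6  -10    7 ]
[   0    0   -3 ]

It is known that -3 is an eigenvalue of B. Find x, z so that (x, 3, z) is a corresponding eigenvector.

We need (B + 3I)v = 0.
B + 3I = [[-2, -1, 1], [6, -7, 7], [0, 0, 0]].
Row 1: (-2)·x + (-1)·3 + (1)·z = 0
Row 2: (6)·x + (-7)·3 + (7)·z = 0
Row 3: (0)·x + (0)·3 + (0)·z = 0
Solving gives x = 0, z = 3.
Check: B·(0, 3, 3) = (0, -9, -9) = -3·(0, 3, 3).

0, 3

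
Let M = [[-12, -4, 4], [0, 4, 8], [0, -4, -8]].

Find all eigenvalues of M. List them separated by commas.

-12, -4, 0

Set up det(λI - M) = 0.
Cofactor expansion gives p(λ) = λ^3 + 16λ^2 + 48λ.
Since p(0) = 0, λ = 0 is a root.
Factor out λ: p(λ) = λ·(λ^2 + 16λ + 48).
The quadratic factors as (λ + 12)·(λ + 4).
Eigenvalues: -12, -4, 0.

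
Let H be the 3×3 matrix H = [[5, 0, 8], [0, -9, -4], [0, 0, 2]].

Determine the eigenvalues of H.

H is upper triangular, so its eigenvalues are the diagonal entries.
Diagonal: 5, -9, 2.

-9, 2, 5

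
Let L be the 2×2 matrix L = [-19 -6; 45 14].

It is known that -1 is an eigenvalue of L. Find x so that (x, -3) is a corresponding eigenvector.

We need (L + 1I)v = 0.
L + 1I = [[-18, -6], [45, 15]].
Row 1: (-18)·x + (-6)·-3 = 0
Row 2: (45)·x + (15)·-3 = 0
Solving gives x = 1.
Check: L·(1, -3) = (-1, 3) = -1·(1, -3).

1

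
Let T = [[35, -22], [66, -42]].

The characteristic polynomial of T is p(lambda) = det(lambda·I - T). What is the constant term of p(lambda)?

-18

p(lambda) = lambda^2 + 7·lambda - 18.
The constant term is -18.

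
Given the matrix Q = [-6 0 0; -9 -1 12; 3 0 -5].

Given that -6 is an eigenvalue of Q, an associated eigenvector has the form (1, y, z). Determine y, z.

We need (Q + 6I)v = 0.
Q + 6I = [[0, 0, 0], [-9, 5, 12], [3, 0, 1]].
Row 1: (0)·1 + (0)·y + (0)·z = 0
Row 2: (-9)·1 + (5)·y + (12)·z = 0
Row 3: (3)·1 + (0)·y + (1)·z = 0
Solving gives y = 9, z = -3.
Check: Q·(1, 9, -3) = (-6, -54, 18) = -6·(1, 9, -3).

9, -3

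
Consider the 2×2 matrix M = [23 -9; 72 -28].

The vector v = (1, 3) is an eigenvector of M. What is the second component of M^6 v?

12288

First find the eigenvalue: Mv = (-4, -12) = -4·(1, 3), so λ = -4.
Then M^6 v = λ^6·v = (-4)^6·(1, 3) = 4096·(1, 3) = (4096, 12288).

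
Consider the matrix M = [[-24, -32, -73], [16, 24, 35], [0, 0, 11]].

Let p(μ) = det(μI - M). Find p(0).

p(0) = det(0·I − M) = det(−M) = (−1)^3·det(M).
det(M) = -704, so p(0) = 704.

704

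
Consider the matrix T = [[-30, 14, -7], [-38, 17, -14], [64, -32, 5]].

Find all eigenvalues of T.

Compute the characteristic polynomial p(t) = det(tI - T).
Expanding the 3×3 determinant: p(t) = t^3 + 8t^2 - 43t - 110.
Rational-root test: t = -2 gives p(-2) = 0.
Dividing by (t + 2) leaves t^2 + 6t - 55.
The quadratic factors as (t + 11)·(t - 5).
Eigenvalues: -11, -2, 5.

-11, -2, 5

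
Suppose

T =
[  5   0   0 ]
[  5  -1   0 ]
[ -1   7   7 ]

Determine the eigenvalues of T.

-1, 5, 7

T is lower triangular, so its eigenvalues are the diagonal entries.
Diagonal: 5, -1, 7.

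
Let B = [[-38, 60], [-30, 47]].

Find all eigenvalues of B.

2, 7

det(B - λI) = (-38 - λ)(47 - λ) - (60)·(-30) = λ^2 - 9λ + 14.
This factors as (λ - 2)·(λ - 7) = 0.
Eigenvalues: 2, 7.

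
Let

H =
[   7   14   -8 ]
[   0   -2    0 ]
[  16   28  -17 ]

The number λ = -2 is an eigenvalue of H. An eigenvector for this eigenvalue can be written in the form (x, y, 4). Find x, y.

We need (H + 2I)v = 0.
H + 2I = [[9, 14, -8], [0, 0, 0], [16, 28, -15]].
Row 1: (9)·x + (14)·y + (-8)·4 = 0
Row 2: (0)·x + (0)·y + (0)·4 = 0
Row 3: (16)·x + (28)·y + (-15)·4 = 0
Solving gives x = 2, y = 1.
Check: H·(2, 1, 4) = (-4, -2, -8) = -2·(2, 1, 4).

2, 1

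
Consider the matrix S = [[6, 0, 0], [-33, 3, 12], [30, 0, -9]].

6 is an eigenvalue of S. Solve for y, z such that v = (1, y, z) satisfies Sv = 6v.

-3, 2

We need (S - 6I)v = 0.
S - 6I = [[0, 0, 0], [-33, -3, 12], [30, 0, -15]].
Row 1: (0)·1 + (0)·y + (0)·z = 0
Row 2: (-33)·1 + (-3)·y + (12)·z = 0
Row 3: (30)·1 + (0)·y + (-15)·z = 0
Solving gives y = -3, z = 2.
Check: S·(1, -3, 2) = (6, -18, 12) = 6·(1, -3, 2).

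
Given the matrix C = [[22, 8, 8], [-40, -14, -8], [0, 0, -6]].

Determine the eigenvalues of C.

-6, 2, 6

Compute the characteristic polynomial p(λ) = det(λI - C).
Expanding the 3×3 determinant: p(λ) = λ^3 - 2λ^2 - 36λ + 72.
Rational-root test: λ = 2 gives p(2) = 0.
Factor out (λ - 2): p(λ) = (λ - 2)·(λ^2 - 36).
The quadratic factors as (λ + 6)·(λ - 6).
Eigenvalues: -6, 2, 6.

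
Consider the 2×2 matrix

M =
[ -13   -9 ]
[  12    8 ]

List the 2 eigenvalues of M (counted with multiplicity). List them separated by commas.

det(M - μI) = (-13 - μ)(8 - μ) - (-9)·(12) = μ^2 + 5μ + 4.
This factors as (μ + 4)·(μ + 1) = 0.
Eigenvalues: -4, -1.

-4, -1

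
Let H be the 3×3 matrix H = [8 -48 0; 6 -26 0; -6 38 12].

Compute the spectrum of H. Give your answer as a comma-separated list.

-10, -8, 12

Set up det(sI - H) = 0.
Expanding the 3×3 determinant: p(s) = s^3 + 6s^2 - 136s - 960.
Since p(-8) = 0, s = -8 is a root.
Factor out (s + 8): p(s) = (s + 8)·(s^2 - 2s - 120).
The quadratic factors as (s + 10)·(s - 12).
Eigenvalues: -10, -8, 12.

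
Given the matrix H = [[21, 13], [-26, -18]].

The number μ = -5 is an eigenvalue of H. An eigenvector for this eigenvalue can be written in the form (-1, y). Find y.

2

We need (H + 5I)v = 0.
H + 5I = [[26, 13], [-26, -13]].
Row 1: (26)·-1 + (13)·y = 0
Row 2: (-26)·-1 + (-13)·y = 0
Solving gives y = 2.
Check: H·(-1, 2) = (5, -10) = -5·(-1, 2).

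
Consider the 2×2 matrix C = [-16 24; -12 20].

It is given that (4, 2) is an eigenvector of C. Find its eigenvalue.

Compute Cv: C·(4, 2) = (-16, -8).
Since Cv = λv, compare component 1: -16 = λ·4, so λ = -4.

-4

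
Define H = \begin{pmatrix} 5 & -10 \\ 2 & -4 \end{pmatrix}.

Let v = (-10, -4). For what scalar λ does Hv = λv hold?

Compute Hv: H·(-10, -4) = (-10, -4).
Since Hv = λv, compare component 1: -10 = λ·-10, so λ = 1.

1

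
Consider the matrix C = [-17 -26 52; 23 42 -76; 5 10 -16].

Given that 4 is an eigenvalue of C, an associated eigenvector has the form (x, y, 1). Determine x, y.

0, 2

We need (C - 4I)v = 0.
C - 4I = [[-21, -26, 52], [23, 38, -76], [5, 10, -20]].
Row 1: (-21)·x + (-26)·y + (52)·1 = 0
Row 2: (23)·x + (38)·y + (-76)·1 = 0
Row 3: (5)·x + (10)·y + (-20)·1 = 0
Solving gives x = 0, y = 2.
Check: C·(0, 2, 1) = (0, 8, 4) = 4·(0, 2, 1).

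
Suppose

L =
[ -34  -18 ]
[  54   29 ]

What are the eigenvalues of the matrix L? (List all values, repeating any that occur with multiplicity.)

det(L - sI) = (-34 - s)(29 - s) - (-18)·(54) = s^2 + 5s - 14.
This factors as (s + 7)·(s - 2) = 0.
Eigenvalues: -7, 2.

-7, 2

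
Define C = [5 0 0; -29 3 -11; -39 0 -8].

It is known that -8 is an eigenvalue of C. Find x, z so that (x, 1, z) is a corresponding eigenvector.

0, 1

We need (C + 8I)v = 0.
C + 8I = [[13, 0, 0], [-29, 11, -11], [-39, 0, 0]].
Row 1: (13)·x + (0)·1 + (0)·z = 0
Row 2: (-29)·x + (11)·1 + (-11)·z = 0
Row 3: (-39)·x + (0)·1 + (0)·z = 0
Solving gives x = 0, z = 1.
Check: C·(0, 1, 1) = (0, -8, -8) = -8·(0, 1, 1).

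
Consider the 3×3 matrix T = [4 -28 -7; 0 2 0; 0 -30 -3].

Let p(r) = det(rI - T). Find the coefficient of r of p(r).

-10

p(r) = r^3 - 3r^2 - 10r + 24.
The coefficient of r is -10.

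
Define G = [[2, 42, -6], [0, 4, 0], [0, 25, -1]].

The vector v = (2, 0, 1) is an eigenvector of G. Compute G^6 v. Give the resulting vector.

First find the eigenvalue: Gv = (-2, 0, -1) = -1·(2, 0, 1), so λ = -1.
Then G^6 v = λ^6·v = (-1)^6·(2, 0, 1) = 1·(2, 0, 1) = (2, 0, 1).

(2, 0, 1)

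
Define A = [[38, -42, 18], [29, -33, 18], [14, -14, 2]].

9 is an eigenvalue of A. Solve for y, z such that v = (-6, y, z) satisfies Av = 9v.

We need (A - 9I)v = 0.
A - 9I = [[29, -42, 18], [29, -42, 18], [14, -14, -7]].
Row 1: (29)·-6 + (-42)·y + (18)·z = 0
Row 2: (29)·-6 + (-42)·y + (18)·z = 0
Row 3: (14)·-6 + (-14)·y + (-7)·z = 0
Solving gives y = -5, z = -2.
Check: A·(-6, -5, -2) = (-54, -45, -18) = 9·(-6, -5, -2).

-5, -2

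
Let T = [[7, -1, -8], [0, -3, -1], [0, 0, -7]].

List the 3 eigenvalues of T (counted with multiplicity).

T is upper triangular, so its eigenvalues are the diagonal entries.
Diagonal: 7, -3, -7.

-7, -3, 7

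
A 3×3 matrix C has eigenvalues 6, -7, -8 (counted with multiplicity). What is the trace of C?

-9

trace(C) is the sum of the eigenvalues: (6) + (-7) + (-8) = -9.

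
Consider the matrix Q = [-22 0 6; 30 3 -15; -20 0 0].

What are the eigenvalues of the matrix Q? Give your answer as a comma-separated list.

The characteristic polynomial is p(lambda) = det(lambda·I - Q).
Expanding along the first row, p(lambda) = lambda^3 + 19·lambda^2 + 54·lambda - 360.
Try lambda = -10: p(-10) = 0, so -10 is a root.
Dividing by (lambda + 10) leaves lambda^2 + 9·lambda - 36.
The quadratic factors as (lambda + 12)·(lambda - 3).
Eigenvalues: -12, -10, 3.

-12, -10, 3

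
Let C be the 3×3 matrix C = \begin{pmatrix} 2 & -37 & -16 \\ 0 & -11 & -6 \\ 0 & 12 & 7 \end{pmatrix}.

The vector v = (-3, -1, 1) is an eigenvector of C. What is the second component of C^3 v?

First find the eigenvalue: Cv = (15, 5, -5) = -5·(-3, -1, 1), so λ = -5.
Then C^3 v = λ^3·v = (-5)^3·(-3, -1, 1) = -125·(-3, -1, 1) = (375, 125, -125).

125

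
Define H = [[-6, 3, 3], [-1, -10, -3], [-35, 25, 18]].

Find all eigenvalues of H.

-7, 3, 6

Compute the characteristic polynomial p(t) = det(tI - H).
Expanding along the first row, p(t) = t^3 - 2t^2 - 45t + 126.
Since p(3) = 0, t = 3 is a root.
Dividing by (t - 3) leaves t^2 + t - 42.
The quadratic factors as (t + 7)·(t - 6).
Eigenvalues: -7, 3, 6.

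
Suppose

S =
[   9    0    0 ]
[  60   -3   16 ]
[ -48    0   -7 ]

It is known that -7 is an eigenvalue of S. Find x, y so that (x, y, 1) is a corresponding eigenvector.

0, -4

We need (S + 7I)v = 0.
S + 7I = [[16, 0, 0], [60, 4, 16], [-48, 0, 0]].
Row 1: (16)·x + (0)·y + (0)·1 = 0
Row 2: (60)·x + (4)·y + (16)·1 = 0
Row 3: (-48)·x + (0)·y + (0)·1 = 0
Solving gives x = 0, y = -4.
Check: S·(0, -4, 1) = (0, 28, -7) = -7·(0, -4, 1).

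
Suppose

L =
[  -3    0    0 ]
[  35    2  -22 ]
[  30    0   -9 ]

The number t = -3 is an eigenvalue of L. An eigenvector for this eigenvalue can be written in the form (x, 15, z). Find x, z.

We need (L + 3I)v = 0.
L + 3I = [[0, 0, 0], [35, 5, -22], [30, 0, -6]].
Row 1: (0)·x + (0)·15 + (0)·z = 0
Row 2: (35)·x + (5)·15 + (-22)·z = 0
Row 3: (30)·x + (0)·15 + (-6)·z = 0
Solving gives x = 1, z = 5.
Check: L·(1, 15, 5) = (-3, -45, -15) = -3·(1, 15, 5).

1, 5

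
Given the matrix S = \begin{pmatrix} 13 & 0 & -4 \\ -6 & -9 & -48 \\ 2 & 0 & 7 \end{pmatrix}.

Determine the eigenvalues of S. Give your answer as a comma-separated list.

Compute the characteristic polynomial p(lambda) = det(lambda·I - S).
Expanding the 3×3 determinant: p(lambda) = lambda^3 - 11·lambda^2 - 81·lambda + 891.
Try lambda = 11: p(11) = 0, so 11 is a root.
Dividing by (lambda - 11) leaves lambda^2 - 81.
The quadratic factors as (lambda + 9)·(lambda - 9).
Eigenvalues: -9, 9, 11.

-9, 9, 11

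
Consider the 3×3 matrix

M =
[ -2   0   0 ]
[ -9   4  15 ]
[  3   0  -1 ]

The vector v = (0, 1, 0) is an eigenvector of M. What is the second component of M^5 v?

First find the eigenvalue: Mv = (0, 4, 0) = 4·(0, 1, 0), so λ = 4.
Then M^5 v = λ^5·v = 4^5·(0, 1, 0) = 1024·(0, 1, 0) = (0, 1024, 0).

1024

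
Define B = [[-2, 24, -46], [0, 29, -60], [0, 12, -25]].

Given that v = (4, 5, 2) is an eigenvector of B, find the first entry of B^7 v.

312500

First find the eigenvalue: Bv = (20, 25, 10) = 5·(4, 5, 2), so λ = 5.
Then B^7 v = λ^7·v = 5^7·(4, 5, 2) = 78125·(4, 5, 2) = (312500, 390625, 156250).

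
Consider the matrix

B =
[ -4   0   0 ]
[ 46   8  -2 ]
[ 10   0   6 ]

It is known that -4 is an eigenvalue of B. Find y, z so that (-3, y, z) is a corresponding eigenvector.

12, 3

We need (B + 4I)v = 0.
B + 4I = [[0, 0, 0], [46, 12, -2], [10, 0, 10]].
Row 1: (0)·-3 + (0)·y + (0)·z = 0
Row 2: (46)·-3 + (12)·y + (-2)·z = 0
Row 3: (10)·-3 + (0)·y + (10)·z = 0
Solving gives y = 12, z = 3.
Check: B·(-3, 12, 3) = (12, -48, -12) = -4·(-3, 12, 3).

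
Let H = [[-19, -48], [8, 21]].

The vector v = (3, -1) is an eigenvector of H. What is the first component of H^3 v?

First find the eigenvalue: Hv = (-9, 3) = -3·(3, -1), so λ = -3.
Then H^3 v = λ^3·v = (-3)^3·(3, -1) = -27·(3, -1) = (-81, 27).

-81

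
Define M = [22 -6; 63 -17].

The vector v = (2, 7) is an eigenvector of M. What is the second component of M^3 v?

First find the eigenvalue: Mv = (2, 7) = 1·(2, 7), so λ = 1.
Then M^3 v = λ^3·v = 1^3·(2, 7) = 1·(2, 7) = (2, 7).

7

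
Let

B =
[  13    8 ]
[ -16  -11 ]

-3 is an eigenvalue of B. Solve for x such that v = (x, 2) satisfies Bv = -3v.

We need (B + 3I)v = 0.
B + 3I = [[16, 8], [-16, -8]].
Row 1: (16)·x + (8)·2 = 0
Row 2: (-16)·x + (-8)·2 = 0
Solving gives x = -1.
Check: B·(-1, 2) = (3, -6) = -3·(-1, 2).

-1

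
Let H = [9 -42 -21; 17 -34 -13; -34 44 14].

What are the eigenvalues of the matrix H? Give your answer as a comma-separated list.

-12, -8, 9

Set up det(λI - H) = 0.
Cofactor expansion gives p(λ) = λ^3 + 11λ^2 - 84λ - 864.
Since p(-12) = 0, λ = -12 is a root.
Factor out (λ + 12): p(λ) = (λ + 12)·(λ^2 - λ - 72).
The quadratic factors as (λ + 8)·(λ - 9).
Eigenvalues: -12, -8, 9.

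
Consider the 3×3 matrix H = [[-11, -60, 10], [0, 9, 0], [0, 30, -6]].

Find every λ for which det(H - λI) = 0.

The characteristic polynomial is p(t) = det(tI - H).
Expanding the 3×3 determinant: p(t) = t^3 + 8t^2 - 87t - 594.
Try t = -6: p(-6) = 0, so -6 is a root.
Factor out (t + 6): p(t) = (t + 6)·(t^2 + 2t - 99).
The quadratic factors as (t + 11)·(t - 9).
Eigenvalues: -11, -6, 9.

-11, -6, 9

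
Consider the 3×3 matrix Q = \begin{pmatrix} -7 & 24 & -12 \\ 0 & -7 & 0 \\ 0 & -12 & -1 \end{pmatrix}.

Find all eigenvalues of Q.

The characteristic polynomial is p(λ) = det(λI - Q).
Cofactor expansion gives p(λ) = λ^3 + 15λ^2 + 63λ + 49.
Since p(-7) = 0, λ = -7 is a root.
Factor out (λ + 7): p(λ) = (λ + 7)·(λ^2 + 8λ + 7).
The quadratic factors as (λ + 7)·(λ + 1).
Eigenvalues: -7, -7, -1.

-7, -7, -1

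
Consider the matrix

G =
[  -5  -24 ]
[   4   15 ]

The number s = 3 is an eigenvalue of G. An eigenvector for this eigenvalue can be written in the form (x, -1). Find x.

We need (G - 3I)v = 0.
G - 3I = [[-8, -24], [4, 12]].
Row 1: (-8)·x + (-24)·-1 = 0
Row 2: (4)·x + (12)·-1 = 0
Solving gives x = 3.
Check: G·(3, -1) = (9, -3) = 3·(3, -1).

3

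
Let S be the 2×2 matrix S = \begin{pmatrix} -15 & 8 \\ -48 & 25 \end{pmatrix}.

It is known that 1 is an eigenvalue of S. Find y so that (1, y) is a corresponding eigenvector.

We need (S - 1I)v = 0.
S - 1I = [[-16, 8], [-48, 24]].
Row 1: (-16)·1 + (8)·y = 0
Row 2: (-48)·1 + (24)·y = 0
Solving gives y = 2.
Check: S·(1, 2) = (1, 2) = 1·(1, 2).

2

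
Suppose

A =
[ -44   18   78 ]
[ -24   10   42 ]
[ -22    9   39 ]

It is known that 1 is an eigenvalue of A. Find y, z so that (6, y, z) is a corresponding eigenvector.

2, 3

We need (A - 1I)v = 0.
A - 1I = [[-45, 18, 78], [-24, 9, 42], [-22, 9, 38]].
Row 1: (-45)·6 + (18)·y + (78)·z = 0
Row 2: (-24)·6 + (9)·y + (42)·z = 0
Row 3: (-22)·6 + (9)·y + (38)·z = 0
Solving gives y = 2, z = 3.
Check: A·(6, 2, 3) = (6, 2, 3) = 1·(6, 2, 3).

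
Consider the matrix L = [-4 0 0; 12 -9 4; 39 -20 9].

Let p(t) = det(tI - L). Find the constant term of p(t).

-4

p(t) = t^3 + 4t^2 - t - 4.
The constant term is -4.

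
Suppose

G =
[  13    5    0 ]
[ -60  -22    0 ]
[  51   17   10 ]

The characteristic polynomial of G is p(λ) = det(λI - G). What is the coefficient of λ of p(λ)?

p(λ) = λ^3 - λ^2 - 76λ - 140.
The coefficient of λ is -76.

-76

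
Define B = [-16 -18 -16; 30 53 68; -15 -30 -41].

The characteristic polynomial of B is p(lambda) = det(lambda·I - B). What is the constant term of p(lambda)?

-28

p(lambda) = lambda^3 + 4·lambda^2 - 25·lambda - 28.
The constant term is -28.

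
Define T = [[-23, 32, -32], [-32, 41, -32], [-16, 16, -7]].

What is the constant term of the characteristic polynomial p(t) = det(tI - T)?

567

p(0) = det(0·I − T) = det(−T) = (−1)^3·det(T).
det(T) = -567, so p(0) = 567.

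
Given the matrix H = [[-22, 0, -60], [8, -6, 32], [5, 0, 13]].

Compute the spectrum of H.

Compute the characteristic polynomial p(lambda) = det(lambda·I - H).
Expanding the 3×3 determinant: p(lambda) = lambda^3 + 15·lambda^2 + 68·lambda + 84.
Since p(-2) = 0, lambda = -2 is a root.
Factor out (lambda + 2): p(lambda) = (lambda + 2)·(lambda^2 + 13·lambda + 42).
The quadratic factors as (lambda + 7)·(lambda + 6).
Eigenvalues: -7, -6, -2.

-7, -6, -2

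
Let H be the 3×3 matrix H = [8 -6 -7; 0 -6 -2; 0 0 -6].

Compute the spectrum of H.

H is upper triangular, so its eigenvalues are the diagonal entries.
Diagonal: 8, -6, -6.

-6, -6, 8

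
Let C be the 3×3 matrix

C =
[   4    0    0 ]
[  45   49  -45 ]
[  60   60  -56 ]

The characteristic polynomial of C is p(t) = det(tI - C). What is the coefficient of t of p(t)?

-72

p(t) = t^3 + 3t^2 - 72t + 176.
The coefficient of t is -72.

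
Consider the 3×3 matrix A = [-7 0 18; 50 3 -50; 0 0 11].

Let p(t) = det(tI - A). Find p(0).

p(0) = det(0·I − A) = det(−A) = (−1)^3·det(A).
det(A) = -231, so p(0) = 231.

231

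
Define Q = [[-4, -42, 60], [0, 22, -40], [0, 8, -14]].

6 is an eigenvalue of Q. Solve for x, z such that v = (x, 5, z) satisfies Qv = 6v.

-9, 2

We need (Q - 6I)v = 0.
Q - 6I = [[-10, -42, 60], [0, 16, -40], [0, 8, -20]].
Row 1: (-10)·x + (-42)·5 + (60)·z = 0
Row 2: (0)·x + (16)·5 + (-40)·z = 0
Row 3: (0)·x + (8)·5 + (-20)·z = 0
Solving gives x = -9, z = 2.
Check: Q·(-9, 5, 2) = (-54, 30, 12) = 6·(-9, 5, 2).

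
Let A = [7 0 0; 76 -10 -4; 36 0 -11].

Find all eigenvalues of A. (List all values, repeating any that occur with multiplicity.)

Set up det(lambda·I - A) = 0.
Cofactor expansion gives p(lambda) = lambda^3 + 14·lambda^2 - 37·lambda - 770.
Since p(7) = 0, lambda = 7 is a root.
Factor out (lambda - 7): p(lambda) = (lambda - 7)·(lambda^2 + 21·lambda + 110).
The quadratic factors as (lambda + 11)·(lambda + 10).
Eigenvalues: -11, -10, 7.

-11, -10, 7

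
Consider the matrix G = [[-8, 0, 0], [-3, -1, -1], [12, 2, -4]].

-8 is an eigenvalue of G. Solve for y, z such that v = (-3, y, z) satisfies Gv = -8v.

We need (G + 8I)v = 0.
G + 8I = [[0, 0, 0], [-3, 7, -1], [12, 2, 4]].
Row 1: (0)·-3 + (0)·y + (0)·z = 0
Row 2: (-3)·-3 + (7)·y + (-1)·z = 0
Row 3: (12)·-3 + (2)·y + (4)·z = 0
Solving gives y = 0, z = 9.
Check: G·(-3, 0, 9) = (24, 0, -72) = -8·(-3, 0, 9).

0, 9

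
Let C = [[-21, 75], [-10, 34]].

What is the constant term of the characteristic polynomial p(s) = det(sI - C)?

36

p(0) = det(0·I − C) = det(−C) = (−1)^2·det(C).
det(C) = 36, so p(0) = 36.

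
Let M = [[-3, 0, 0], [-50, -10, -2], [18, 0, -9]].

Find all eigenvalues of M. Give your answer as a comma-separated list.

Compute the characteristic polynomial p(lambda) = det(lambda·I - M).
Expanding along the first row, p(lambda) = lambda^3 + 22·lambda^2 + 147·lambda + 270.
Try lambda = -3: p(-3) = 0, so -3 is a root.
Dividing by (lambda + 3) leaves lambda^2 + 19·lambda + 90.
The quadratic factors as (lambda + 10)·(lambda + 9).
Eigenvalues: -10, -9, -3.

-10, -9, -3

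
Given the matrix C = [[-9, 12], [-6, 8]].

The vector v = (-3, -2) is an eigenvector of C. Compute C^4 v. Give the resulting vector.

(-3, -2)

First find the eigenvalue: Cv = (3, 2) = -1·(-3, -2), so λ = -1.
Then C^4 v = λ^4·v = (-1)^4·(-3, -2) = 1·(-3, -2) = (-3, -2).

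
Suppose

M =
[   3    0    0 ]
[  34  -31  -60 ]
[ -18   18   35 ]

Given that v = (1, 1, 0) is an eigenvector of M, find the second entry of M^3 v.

First find the eigenvalue: Mv = (3, 3, 0) = 3·(1, 1, 0), so λ = 3.
Then M^3 v = λ^3·v = 3^3·(1, 1, 0) = 27·(1, 1, 0) = (27, 27, 0).

27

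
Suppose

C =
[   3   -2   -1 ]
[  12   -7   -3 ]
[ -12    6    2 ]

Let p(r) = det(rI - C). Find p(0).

0

p(0) = det(0·I − C) = det(−C) = (−1)^3·det(C).
det(C) = 0, so p(0) = 0.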